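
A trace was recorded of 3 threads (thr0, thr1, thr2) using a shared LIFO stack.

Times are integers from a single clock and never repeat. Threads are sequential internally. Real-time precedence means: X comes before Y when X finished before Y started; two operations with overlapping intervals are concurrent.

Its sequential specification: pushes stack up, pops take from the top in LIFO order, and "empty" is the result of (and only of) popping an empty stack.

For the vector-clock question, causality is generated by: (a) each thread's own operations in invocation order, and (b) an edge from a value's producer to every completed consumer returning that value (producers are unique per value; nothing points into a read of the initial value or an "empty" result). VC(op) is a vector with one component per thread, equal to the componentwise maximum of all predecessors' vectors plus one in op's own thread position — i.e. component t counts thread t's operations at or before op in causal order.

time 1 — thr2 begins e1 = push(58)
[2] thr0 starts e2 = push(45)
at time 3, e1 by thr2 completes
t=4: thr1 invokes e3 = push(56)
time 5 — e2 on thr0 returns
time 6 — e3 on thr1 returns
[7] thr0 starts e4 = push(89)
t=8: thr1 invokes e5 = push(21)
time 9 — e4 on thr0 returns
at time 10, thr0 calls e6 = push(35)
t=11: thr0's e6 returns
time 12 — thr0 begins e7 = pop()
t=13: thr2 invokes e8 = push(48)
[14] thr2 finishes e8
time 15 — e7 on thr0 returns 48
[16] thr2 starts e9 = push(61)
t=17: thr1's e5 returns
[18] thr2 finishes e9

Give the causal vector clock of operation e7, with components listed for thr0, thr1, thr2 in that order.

e1 (invocation 1): nothing precedes it; thr2's component alone gives (0, 0, 1)
e3 (invocation 4): nothing precedes it; thr1's component alone gives (0, 1, 0)
e2 (invocation 2): nothing precedes it; thr0's component alone gives (1, 0, 0)
e8 (invocation 13): componentwise max over VC(e1)=(0, 0, 1), +1 at thr2, giving (0, 0, 2)
e5 (invocation 8): componentwise max over VC(e3)=(0, 1, 0), +1 at thr1, giving (0, 2, 0)
e4 (invocation 7): componentwise max over VC(e2)=(1, 0, 0), +1 at thr0, giving (2, 0, 0)
e9 (invocation 16): componentwise max over VC(e8)=(0, 0, 2), +1 at thr2, giving (0, 0, 3)
e6 (invocation 10): componentwise max over VC(e4)=(2, 0, 0), +1 at thr0, giving (3, 0, 0)
e7 (invocation 12): componentwise max over VC(e6)=(3, 0, 0), VC(e8)=(0, 0, 2), +1 at thr0, giving (4, 0, 2)
target: VC(e7) = (4, 0, 2)

(4, 0, 2)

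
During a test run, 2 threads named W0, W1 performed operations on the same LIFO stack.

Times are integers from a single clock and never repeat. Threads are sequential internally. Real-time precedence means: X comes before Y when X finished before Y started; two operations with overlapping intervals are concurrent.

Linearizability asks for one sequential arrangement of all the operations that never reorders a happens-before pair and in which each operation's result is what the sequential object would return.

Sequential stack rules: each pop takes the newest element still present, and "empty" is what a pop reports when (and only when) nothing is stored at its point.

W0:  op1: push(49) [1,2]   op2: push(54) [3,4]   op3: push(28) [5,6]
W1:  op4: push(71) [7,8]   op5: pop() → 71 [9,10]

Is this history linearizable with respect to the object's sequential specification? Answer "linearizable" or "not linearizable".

witness order: op1, op2, op3, op4, op5
after step 1 (op1 push(49)): stack <49>
after step 2 (op2 push(54)): stack <49,54>
after step 3 (op3 push(28)): stack <49,54,28>
after step 4 (op4 push(71)): stack <49,54,28,71>
after step 5 (op5 pop() → 71): stack <49,54,28>

linearizable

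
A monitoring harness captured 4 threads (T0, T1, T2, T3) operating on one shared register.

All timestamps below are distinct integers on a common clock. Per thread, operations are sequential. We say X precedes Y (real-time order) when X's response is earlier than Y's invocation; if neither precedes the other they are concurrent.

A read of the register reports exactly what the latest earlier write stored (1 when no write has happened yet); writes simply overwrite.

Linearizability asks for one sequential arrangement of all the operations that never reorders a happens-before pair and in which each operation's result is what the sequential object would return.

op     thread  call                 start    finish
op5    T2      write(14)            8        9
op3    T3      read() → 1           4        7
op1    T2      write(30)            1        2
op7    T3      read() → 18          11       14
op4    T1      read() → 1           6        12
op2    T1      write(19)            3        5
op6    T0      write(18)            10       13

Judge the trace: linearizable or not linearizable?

already the first 7 events (up to op3's response at time 7) admit no linearization; the first 6 still do
real-time-consistent orders of the 3 completed operations: 2 — all fail the register replay
every completion of the 1 pending operation (op4) was checked; none linearizes
for example op1, op2, op3 (pending dropped) fails at step 3: op3 read() → 1 is not legal there
for example op1, op3, op2 (pending dropped) fails at step 2: op3 read() → 1 is not legal there

not linearizable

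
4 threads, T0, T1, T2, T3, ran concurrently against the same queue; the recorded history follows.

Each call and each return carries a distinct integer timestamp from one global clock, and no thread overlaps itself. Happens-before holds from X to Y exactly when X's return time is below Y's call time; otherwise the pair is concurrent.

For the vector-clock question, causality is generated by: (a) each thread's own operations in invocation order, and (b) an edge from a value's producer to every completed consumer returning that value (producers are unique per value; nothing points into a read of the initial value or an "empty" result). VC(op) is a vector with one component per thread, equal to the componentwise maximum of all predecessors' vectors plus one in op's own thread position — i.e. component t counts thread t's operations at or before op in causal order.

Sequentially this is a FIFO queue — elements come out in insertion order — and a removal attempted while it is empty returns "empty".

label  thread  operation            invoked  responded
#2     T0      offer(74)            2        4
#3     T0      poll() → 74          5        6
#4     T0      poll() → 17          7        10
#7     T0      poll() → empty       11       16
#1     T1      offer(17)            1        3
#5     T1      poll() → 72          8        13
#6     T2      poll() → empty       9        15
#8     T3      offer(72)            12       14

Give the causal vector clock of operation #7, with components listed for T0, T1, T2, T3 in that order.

no predecessors for #8 (invoked 12): T3 increments from zero → (0, 0, 0, 1)
no predecessors for #6 (invoked 9): T2 increments from zero → (0, 0, 1, 0)
no predecessors for #1 (invoked 1): T1 increments from zero → (0, 1, 0, 0)
no predecessors for #2 (invoked 2): T0 increments from zero → (1, 0, 0, 0)
merge at #3 (invoked 5): VC(#2)=(1, 0, 0, 0), own-thread bump on T0 → (2, 0, 0, 0)
merge at #5 (invoked 8): VC(#1)=(0, 1, 0, 0), VC(#8)=(0, 0, 0, 1), own-thread bump on T1 → (0, 2, 0, 1)
merge at #4 (invoked 7): VC(#1)=(0, 1, 0, 0), VC(#3)=(2, 0, 0, 0), own-thread bump on T0 → (3, 1, 0, 0)
merge at #7 (invoked 11): VC(#4)=(3, 1, 0, 0), own-thread bump on T0 → (4, 1, 0, 0)
target: VC(#7) = (4, 1, 0, 0)

(4, 1, 0, 0)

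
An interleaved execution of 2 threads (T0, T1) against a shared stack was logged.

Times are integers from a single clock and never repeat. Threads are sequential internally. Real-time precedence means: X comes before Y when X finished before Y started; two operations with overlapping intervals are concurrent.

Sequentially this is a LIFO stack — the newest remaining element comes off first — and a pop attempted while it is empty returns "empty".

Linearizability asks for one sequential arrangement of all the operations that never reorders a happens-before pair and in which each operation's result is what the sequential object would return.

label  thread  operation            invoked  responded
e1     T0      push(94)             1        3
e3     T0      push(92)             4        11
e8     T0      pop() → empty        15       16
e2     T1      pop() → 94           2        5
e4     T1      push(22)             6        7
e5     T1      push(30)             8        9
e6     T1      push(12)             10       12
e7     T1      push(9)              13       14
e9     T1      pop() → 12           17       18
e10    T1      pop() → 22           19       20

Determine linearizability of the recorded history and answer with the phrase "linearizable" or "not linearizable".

not linearizable

prefix check: 1..15 passes, 1..16 fails once e8's time-16 response joins
all 9 real-time-respecting orders fail — 8 completed stack operations, no legal replay
sample order e1, e2, e3, e4, e5, e6, e7, e8 stalls at step 8 — e8 pop() → empty has no legal effect
sample order e1, e2, e4, e3, e5, e6, e7, e8 stalls at step 8 — e8 pop() → empty has no legal effect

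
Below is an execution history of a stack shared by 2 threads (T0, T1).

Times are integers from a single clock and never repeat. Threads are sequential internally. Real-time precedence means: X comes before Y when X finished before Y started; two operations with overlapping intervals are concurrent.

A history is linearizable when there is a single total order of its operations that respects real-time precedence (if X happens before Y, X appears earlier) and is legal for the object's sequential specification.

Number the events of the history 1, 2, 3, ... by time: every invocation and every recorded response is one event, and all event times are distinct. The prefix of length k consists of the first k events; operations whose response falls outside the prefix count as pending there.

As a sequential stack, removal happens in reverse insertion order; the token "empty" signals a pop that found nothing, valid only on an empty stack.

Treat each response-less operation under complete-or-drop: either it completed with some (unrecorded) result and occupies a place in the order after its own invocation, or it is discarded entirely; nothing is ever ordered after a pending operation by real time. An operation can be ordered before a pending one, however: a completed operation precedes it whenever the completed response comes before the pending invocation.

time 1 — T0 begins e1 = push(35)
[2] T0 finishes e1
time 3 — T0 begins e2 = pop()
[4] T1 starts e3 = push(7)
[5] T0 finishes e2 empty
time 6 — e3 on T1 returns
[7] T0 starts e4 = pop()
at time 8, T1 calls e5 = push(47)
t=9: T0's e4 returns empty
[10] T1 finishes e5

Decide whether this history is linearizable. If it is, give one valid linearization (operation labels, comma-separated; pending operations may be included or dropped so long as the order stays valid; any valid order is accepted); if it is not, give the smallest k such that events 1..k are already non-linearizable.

not linearizable — minimal violating prefix: 5 events

events 1..4 are fine; event 5 — the response of e2 at time 5 — makes the prefix non-linearizable
the completed operations (2 total) allow one real-time order; the stack replay rejects it
no escape via the 1 pending operation (e3): every completion choice fails
e.g. e1, e2 (pending dropped): illegal at step 2, since e2 pop() → empty cannot apply there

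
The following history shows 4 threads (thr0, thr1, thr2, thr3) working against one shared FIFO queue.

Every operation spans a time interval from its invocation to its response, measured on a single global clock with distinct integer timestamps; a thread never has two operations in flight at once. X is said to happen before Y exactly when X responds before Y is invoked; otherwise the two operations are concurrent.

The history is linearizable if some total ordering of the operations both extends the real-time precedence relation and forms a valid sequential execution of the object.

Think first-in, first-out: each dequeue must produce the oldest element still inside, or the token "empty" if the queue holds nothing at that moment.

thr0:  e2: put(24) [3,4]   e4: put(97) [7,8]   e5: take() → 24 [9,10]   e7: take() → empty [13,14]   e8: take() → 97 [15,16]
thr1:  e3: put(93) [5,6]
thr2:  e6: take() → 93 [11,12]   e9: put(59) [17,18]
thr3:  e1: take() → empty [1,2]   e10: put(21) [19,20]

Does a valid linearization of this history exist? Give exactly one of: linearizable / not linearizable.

not linearizable

already the first 14 events (up to e7's response at time 14) admit no linearization; the first 13 still do
exactly one order of the 7 completed ops respects real time; the FIFO queue replay fails
for example e1, e2, e3, e4, e5, e6, e7 fails at step 7: e7 take() → empty is not legal there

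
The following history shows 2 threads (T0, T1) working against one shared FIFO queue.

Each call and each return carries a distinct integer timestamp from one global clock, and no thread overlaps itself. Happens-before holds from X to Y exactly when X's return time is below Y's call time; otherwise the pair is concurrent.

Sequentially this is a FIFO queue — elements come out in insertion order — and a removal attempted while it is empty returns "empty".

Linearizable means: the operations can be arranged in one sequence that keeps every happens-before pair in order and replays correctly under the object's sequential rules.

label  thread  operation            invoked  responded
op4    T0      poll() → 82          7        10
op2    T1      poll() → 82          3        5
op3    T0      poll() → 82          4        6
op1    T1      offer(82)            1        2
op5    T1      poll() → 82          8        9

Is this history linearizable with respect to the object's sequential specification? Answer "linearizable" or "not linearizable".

already the first 6 events (up to op3's response at time 6) admit no linearization; the first 5 still do
2 orders of the 3 completed FIFO queue ops respect real time; none is legal
e.g. op1, op2, op3: illegal at step 3, since op3 poll() → 82 cannot apply there
e.g. op1, op3, op2: illegal at step 3, since op2 poll() → 82 cannot apply there

not linearizable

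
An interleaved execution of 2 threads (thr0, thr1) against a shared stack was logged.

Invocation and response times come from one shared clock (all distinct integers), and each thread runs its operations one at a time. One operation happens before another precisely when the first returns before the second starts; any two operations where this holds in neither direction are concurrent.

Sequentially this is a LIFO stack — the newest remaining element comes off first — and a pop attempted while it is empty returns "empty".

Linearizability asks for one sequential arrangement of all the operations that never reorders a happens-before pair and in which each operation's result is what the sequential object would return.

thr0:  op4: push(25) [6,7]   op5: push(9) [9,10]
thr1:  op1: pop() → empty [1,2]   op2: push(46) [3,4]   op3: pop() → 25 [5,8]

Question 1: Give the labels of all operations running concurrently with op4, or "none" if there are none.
op3

op4 spans [6,7]: anything still running between times 6 and 7 counts as concurrent
op1 [1,2]: before
op2 [3,4]: before
op3 [5,8]: concurrent
op5 [9,10]: after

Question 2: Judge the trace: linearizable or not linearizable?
linearizable

one valid linearization: op1, op2, op4, op3, op5
step 1: op1 pop() → empty — stack <>
step 2: op2 push(46) — stack <46>
step 3: op4 push(25) — stack <46,25>
step 4: op3 pop() → 25 — stack <46>
step 5: op5 push(9) — stack <46,9>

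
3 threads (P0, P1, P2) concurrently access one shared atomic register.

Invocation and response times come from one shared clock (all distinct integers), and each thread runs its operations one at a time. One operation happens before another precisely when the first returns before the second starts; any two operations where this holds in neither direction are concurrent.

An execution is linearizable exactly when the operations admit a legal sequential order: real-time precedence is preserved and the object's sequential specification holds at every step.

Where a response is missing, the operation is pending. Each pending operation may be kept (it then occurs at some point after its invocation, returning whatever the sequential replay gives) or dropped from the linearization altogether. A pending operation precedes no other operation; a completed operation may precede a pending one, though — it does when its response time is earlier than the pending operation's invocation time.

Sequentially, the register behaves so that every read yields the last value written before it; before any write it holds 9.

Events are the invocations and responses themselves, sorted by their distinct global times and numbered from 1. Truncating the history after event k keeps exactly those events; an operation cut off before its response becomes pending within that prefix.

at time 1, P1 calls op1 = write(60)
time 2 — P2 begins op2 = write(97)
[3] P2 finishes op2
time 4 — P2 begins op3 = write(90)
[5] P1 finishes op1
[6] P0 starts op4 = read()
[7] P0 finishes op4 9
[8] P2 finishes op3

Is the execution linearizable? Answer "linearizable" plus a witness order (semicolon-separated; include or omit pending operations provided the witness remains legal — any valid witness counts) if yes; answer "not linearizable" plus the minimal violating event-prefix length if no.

not linearizable — minimal violating prefix: 7 events

the violation lands at event 7, op4's response at time 7: events 1..6 linearize, events 1..7 do not
checked exhaustively: 2 real-time-consistent orders of 3 completed operations, zero legal atomic register replays
include/drop combinations of the 1 pending operation (op3) were all tried; none helps
e.g. op1, op2, op4 (pending dropped): illegal at step 3, since op4 read() → 9 cannot apply there
e.g. op2, op1, op4 (pending dropped): illegal at step 3, since op4 read() → 9 cannot apply there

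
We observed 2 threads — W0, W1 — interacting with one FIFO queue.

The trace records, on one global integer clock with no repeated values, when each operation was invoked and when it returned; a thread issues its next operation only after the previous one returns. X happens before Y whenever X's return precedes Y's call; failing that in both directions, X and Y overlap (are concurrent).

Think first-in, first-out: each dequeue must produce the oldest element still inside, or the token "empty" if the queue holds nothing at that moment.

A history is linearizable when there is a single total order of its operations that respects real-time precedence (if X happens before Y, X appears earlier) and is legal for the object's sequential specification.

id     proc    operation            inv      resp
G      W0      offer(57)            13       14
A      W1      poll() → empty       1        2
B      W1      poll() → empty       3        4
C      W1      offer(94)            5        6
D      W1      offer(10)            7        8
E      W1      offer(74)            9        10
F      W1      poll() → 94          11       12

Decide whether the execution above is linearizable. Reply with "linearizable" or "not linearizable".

witness order: A, B, C, D, E, F, G
step 1: A poll() → empty — queue <>
step 2: B poll() → empty — queue <>
step 3: C offer(94) — queue <94>
step 4: D offer(10) — queue <94,10>
step 5: E offer(74) — queue <94,10,74>
step 6: F poll() → 94 — queue <10,74>
step 7: G offer(57) — queue <10,74,57>

linearizable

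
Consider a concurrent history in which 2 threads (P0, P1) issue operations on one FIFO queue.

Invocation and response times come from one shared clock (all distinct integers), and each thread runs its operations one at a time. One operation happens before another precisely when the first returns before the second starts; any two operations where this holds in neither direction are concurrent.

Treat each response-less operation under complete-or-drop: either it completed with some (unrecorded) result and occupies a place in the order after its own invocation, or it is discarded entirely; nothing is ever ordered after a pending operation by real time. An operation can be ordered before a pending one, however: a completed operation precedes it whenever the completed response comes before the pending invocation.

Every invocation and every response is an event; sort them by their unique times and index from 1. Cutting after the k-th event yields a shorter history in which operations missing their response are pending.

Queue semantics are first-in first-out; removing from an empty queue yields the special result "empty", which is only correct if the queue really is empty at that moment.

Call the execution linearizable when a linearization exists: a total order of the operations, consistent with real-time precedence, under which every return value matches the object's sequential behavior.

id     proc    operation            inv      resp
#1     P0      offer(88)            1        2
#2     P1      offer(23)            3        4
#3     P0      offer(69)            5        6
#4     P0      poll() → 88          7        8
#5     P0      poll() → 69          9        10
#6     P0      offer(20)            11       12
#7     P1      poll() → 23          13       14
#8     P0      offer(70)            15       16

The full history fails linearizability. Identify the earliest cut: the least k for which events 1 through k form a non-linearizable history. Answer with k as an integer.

10

events 1..9 are still linearizable — one witness is #1, #2, #3, #4:
after step 1 (#1 offer(88)): queue <88>
after step 2 (#2 offer(23)): queue <88,23>
after step 3 (#3 offer(69)): queue <88,23,69>
after step 4 (#4 poll() → 88): queue <23,69>
adding event 10 (#5 responds at 10) leaves no legal real-time order
for example #1, #2, #3, #4, #5 fails at step 5: #5 poll() → 69 is not legal there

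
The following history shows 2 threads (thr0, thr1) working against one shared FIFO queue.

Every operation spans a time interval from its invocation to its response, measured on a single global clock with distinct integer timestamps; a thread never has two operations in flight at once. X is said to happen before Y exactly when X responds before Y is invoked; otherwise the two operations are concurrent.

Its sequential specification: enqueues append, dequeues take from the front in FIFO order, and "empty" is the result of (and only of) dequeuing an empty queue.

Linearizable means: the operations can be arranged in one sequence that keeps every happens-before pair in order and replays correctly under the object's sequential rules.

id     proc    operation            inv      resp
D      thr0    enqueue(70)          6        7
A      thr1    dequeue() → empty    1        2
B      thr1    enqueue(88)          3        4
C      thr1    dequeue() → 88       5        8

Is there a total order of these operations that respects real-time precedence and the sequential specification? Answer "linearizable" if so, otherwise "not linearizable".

linearizable

a witness: A, B, C, D
1. A dequeue() → empty, leaving queue <>
2. B enqueue(88), leaving queue <88>
3. C dequeue() → 88, leaving queue <>
4. D enqueue(70), leaving queue <70>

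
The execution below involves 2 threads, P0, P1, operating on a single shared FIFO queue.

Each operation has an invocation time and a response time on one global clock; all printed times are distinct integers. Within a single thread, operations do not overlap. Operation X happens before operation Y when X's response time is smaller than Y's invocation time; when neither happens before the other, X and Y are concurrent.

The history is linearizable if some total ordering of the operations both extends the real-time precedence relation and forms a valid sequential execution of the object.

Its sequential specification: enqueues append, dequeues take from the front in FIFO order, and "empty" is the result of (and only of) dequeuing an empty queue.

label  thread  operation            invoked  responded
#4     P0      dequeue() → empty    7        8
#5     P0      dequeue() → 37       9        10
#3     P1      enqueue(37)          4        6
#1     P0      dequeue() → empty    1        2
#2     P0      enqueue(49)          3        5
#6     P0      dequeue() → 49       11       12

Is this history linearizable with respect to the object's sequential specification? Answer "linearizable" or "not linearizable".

through event 7 a valid linearization exists; event 8 (#4 responding at time 8) ends that
real-time-consistent orders of the 4 completed operations: 2 — all fail the FIFO queue replay
one such order, #1, #2, #3, #4, breaks at step 4 where #4 dequeue() → empty is illegal
one such order, #1, #3, #2, #4, breaks at step 4 where #4 dequeue() → empty is illegal

not linearizable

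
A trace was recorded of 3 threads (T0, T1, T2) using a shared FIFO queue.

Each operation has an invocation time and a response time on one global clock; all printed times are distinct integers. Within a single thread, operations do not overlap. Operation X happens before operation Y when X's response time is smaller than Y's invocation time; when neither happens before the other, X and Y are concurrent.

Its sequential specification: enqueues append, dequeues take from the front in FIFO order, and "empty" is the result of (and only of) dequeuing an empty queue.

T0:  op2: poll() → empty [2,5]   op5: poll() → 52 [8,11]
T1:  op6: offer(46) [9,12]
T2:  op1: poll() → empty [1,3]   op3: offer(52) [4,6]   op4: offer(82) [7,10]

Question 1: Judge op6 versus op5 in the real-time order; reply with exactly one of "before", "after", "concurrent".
concurrent

op6 spans [9,12], op5 spans [8,11]
the intervals overlap in both directions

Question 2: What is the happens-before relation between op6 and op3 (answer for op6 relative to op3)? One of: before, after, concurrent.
after

op6 spans [9,12], op3 spans [4,6]
resp(op3)=6 < inv(op6)=9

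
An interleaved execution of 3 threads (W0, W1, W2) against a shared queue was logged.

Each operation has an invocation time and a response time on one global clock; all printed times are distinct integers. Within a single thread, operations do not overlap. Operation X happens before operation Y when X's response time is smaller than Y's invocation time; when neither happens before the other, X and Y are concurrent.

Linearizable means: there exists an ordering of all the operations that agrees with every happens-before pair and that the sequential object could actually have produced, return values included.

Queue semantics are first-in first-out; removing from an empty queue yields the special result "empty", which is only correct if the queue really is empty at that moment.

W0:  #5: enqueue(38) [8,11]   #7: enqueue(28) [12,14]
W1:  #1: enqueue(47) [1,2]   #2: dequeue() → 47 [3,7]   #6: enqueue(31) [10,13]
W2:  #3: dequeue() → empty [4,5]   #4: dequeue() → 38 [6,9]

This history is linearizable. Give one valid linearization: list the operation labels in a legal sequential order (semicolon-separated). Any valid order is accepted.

#1; #2; #3; #5; #4; #6; #7

after step 1 (#1 enqueue(47)): queue <47>
after step 2 (#2 dequeue() → 47): queue <>
after step 3 (#3 dequeue() → empty): queue <>
after step 4 (#5 enqueue(38)): queue <38>
after step 5 (#4 dequeue() → 38): queue <>
after step 6 (#6 enqueue(31)): queue <31>
after step 7 (#7 enqueue(28)): queue <31,28>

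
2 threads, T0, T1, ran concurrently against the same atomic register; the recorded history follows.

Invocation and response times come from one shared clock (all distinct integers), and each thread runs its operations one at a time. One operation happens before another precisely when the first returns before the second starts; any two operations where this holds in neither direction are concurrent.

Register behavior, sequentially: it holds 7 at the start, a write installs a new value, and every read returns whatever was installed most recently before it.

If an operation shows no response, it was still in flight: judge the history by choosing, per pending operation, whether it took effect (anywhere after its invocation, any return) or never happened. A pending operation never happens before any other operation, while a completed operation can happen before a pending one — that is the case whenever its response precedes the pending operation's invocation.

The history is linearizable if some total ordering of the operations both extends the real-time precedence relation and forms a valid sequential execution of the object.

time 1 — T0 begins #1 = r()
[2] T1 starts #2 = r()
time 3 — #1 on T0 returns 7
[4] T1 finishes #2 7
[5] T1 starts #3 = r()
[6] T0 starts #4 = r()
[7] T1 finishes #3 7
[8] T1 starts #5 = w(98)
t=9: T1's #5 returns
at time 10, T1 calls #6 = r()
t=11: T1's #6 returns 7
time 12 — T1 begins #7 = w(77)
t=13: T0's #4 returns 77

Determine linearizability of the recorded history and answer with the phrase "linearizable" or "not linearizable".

not linearizable

prefix check: 1..10 passes, 1..11 fails once #6's time-11 response joins
all 2 real-time-respecting orders fail — 5 completed atomic register operations, no legal replay
no completion choice of the 1 pending operation (#4) rescues it — every subset was tried
e.g. #1, #2, #3, #5, #6 (pending dropped): illegal at step 5, since #6 r() → 7 cannot apply there
e.g. #2, #1, #3, #5, #6 (pending dropped): illegal at step 5, since #6 r() → 7 cannot apply there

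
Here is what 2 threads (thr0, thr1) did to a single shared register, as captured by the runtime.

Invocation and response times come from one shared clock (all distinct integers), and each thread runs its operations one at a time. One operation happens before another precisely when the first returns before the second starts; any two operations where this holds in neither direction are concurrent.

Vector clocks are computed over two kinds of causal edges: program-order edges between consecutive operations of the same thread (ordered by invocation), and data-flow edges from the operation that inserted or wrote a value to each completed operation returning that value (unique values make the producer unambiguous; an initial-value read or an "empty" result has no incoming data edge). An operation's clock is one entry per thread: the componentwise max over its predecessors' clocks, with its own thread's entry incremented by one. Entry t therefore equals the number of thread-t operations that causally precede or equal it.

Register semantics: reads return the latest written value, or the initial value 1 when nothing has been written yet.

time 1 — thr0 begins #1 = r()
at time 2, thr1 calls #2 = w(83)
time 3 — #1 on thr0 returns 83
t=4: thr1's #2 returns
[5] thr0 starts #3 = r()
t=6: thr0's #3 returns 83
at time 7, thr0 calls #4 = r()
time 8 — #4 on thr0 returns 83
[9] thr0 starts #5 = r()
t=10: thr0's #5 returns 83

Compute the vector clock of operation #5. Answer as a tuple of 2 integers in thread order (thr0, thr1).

(4, 1)

root op #2, invoked 2: fresh clock plus thr1's own tick → (0, 1)
invoked at 1, #1 merges VC(#2)=(0, 1) and bumps thr0's slot → (1, 1)
invoked at 5, #3 merges VC(#1)=(1, 1), VC(#2)=(0, 1) and bumps thr0's slot → (2, 1)
invoked at 7, #4 merges VC(#2)=(0, 1), VC(#3)=(2, 1) and bumps thr0's slot → (3, 1)
invoked at 9, #5 merges VC(#2)=(0, 1), VC(#4)=(3, 1) and bumps thr0's slot → (4, 1)
target: VC(#5) = (4, 1)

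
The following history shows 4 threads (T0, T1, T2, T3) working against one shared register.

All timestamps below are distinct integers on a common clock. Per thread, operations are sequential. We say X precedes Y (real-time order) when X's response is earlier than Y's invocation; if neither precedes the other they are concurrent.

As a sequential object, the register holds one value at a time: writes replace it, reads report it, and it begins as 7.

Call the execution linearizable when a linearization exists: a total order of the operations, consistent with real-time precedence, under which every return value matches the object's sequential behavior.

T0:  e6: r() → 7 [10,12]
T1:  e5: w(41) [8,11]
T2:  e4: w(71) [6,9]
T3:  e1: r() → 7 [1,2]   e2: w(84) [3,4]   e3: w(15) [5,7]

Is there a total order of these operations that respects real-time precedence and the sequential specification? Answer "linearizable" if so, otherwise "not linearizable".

cut after 11 events: linearizable; cut after 12 events (e6 responds, time 12): not linearizable
every one of the 5 real-time-consistent orders over 6 completed register ops fails the sequential spec
for example e1, e2, e3, e4, e5, e6 fails at step 6: e6 r() → 7 is not legal there
for example e1, e2, e3, e4, e6, e5 fails at step 5: e6 r() → 7 is not legal there

not linearizable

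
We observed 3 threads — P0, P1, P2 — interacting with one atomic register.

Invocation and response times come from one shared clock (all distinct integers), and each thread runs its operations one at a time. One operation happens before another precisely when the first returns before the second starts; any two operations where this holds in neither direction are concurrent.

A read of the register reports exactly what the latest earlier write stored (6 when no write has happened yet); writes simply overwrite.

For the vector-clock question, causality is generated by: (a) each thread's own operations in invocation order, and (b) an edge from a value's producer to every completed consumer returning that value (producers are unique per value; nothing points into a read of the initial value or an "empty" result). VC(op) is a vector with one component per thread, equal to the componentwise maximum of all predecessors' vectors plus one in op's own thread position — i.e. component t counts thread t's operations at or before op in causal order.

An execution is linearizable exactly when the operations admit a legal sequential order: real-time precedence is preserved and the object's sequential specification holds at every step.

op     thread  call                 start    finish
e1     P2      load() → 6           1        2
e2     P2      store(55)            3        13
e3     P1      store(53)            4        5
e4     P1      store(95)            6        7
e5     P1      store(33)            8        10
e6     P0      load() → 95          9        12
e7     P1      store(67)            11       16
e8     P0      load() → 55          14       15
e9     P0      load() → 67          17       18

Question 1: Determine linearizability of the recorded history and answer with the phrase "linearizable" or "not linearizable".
linearizable

a witness: e1, e3, e4, e6, e5, e2, e8, e7, e9
1. e1 load() → 6, leaving value 6
2. e3 store(53), leaving value 53
3. e4 store(95), leaving value 95
4. e6 load() → 95, leaving value 95
5. e5 store(33), leaving value 33
6. e2 store(55), leaving value 55
7. e8 load() → 55, leaving value 55
8. e7 store(67), leaving value 67
9. e9 load() → 67, leaving value 67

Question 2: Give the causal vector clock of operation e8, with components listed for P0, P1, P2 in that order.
(2, 2, 2)

e1 (invocation 1): nothing precedes it; P2's component alone gives (0, 0, 1)
e3 (invocation 4): nothing precedes it; P1's component alone gives (0, 1, 0)
merge at e2 (invoked 3): VC(e1)=(0, 0, 1), own-thread bump on P2 → (0, 0, 2)
merge at e4 (invoked 6): VC(e3)=(0, 1, 0), own-thread bump on P1 → (0, 2, 0)
merge at e5 (invoked 8): VC(e4)=(0, 2, 0), own-thread bump on P1 → (0, 3, 0)
merge at e6 (invoked 9): VC(e4)=(0, 2, 0), own-thread bump on P0 → (1, 2, 0)
merge at e7 (invoked 11): VC(e5)=(0, 3, 0), own-thread bump on P1 → (0, 4, 0)
merge at e8 (invoked 14): VC(e2)=(0, 0, 2), VC(e6)=(1, 2, 0), own-thread bump on P0 → (2, 2, 2)
merge at e9 (invoked 17): VC(e7)=(0, 4, 0), VC(e8)=(2, 2, 2), own-thread bump on P0 → (3, 4, 2)
target: VC(e8) = (2, 2, 2)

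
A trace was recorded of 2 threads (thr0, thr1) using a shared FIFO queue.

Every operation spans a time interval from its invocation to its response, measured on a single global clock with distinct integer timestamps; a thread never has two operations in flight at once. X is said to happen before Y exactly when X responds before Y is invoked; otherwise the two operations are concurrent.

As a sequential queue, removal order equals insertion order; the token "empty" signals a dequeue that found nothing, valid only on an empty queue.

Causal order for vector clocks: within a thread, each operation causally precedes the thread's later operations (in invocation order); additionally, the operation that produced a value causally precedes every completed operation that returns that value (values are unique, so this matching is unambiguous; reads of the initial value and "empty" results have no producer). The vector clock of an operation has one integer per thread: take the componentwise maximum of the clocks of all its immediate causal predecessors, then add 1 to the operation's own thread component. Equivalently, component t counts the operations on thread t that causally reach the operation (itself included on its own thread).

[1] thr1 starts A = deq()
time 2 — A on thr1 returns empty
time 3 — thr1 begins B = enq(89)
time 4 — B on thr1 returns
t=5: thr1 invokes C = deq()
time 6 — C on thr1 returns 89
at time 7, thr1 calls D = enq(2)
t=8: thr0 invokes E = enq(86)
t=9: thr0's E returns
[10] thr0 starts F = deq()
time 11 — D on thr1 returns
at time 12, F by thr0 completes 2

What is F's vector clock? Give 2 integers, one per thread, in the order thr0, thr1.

(2, 4)

root op A, invoked 1: fresh clock plus thr1's own tick → (0, 1)
root op E, invoked 8: fresh clock plus thr0's own tick → (1, 0)
from VC(A)=(0, 1), B (invoked 3) maxes components and bumps thr1 → (0, 2)
from VC(B)=(0, 2), C (invoked 5) maxes components and bumps thr1 → (0, 3)
from VC(C)=(0, 3), D (invoked 7) maxes components and bumps thr1 → (0, 4)
from VC(D)=(0, 4), VC(E)=(1, 0), F (invoked 10) maxes components and bumps thr0 → (2, 4)
target: VC(F) = (2, 4)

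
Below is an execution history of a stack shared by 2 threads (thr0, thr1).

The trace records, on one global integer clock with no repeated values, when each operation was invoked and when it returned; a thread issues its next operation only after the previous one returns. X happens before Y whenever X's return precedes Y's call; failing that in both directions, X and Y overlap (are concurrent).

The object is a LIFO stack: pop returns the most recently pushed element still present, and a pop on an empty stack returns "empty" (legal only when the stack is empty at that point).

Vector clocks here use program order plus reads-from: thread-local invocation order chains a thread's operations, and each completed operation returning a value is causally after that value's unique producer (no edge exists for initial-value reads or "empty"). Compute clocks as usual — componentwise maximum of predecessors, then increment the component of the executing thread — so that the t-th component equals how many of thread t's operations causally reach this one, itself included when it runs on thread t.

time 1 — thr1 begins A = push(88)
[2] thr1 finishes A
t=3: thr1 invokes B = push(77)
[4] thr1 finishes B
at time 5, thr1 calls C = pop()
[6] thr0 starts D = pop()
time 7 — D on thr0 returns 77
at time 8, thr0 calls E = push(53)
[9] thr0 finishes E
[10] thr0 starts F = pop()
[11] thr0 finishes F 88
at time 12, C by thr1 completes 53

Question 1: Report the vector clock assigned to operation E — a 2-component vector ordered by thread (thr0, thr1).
(2, 2)

root op A, invoked 1: fresh clock plus thr1's own tick → (0, 1)
invoked at 3, B merges VC(A)=(0, 1) and bumps thr1's slot → (0, 2)
invoked at 6, D merges VC(B)=(0, 2) and bumps thr0's slot → (1, 2)
invoked at 8, E merges VC(D)=(1, 2) and bumps thr0's slot → (2, 2)
invoked at 5, C merges VC(B)=(0, 2), VC(E)=(2, 2) and bumps thr1's slot → (2, 3)
invoked at 10, F merges VC(A)=(0, 1), VC(E)=(2, 2) and bumps thr0's slot → (3, 2)
target: VC(E) = (2, 2)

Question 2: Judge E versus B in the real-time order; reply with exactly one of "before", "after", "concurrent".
after

E spans [8,9], B spans [3,4]
resp(B)=4 < inv(E)=8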